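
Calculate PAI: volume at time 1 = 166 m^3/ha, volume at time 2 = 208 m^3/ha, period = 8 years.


PAI = (V2 - V1) / period = (208 - 166) / 8 = 42 / 8 = 5.25 m^3/ha/yr

5.25 m^3/ha/yr


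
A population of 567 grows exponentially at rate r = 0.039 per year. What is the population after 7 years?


r*t = 0.039 * 7 = 0.273
exp(0.273) = 1.31390
N = 567 * 1.31390 = 744.981 ≈ 745

745


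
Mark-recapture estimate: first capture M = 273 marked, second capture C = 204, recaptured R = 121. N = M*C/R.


N = M * C / R = 273 * 204 / 121 = 55692 / 121 = 460.26 ≈ 460

460 individuals


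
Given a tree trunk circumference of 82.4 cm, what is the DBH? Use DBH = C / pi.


DBH = C / pi = 82.4 / 3.141593 = 26.2287 ≈ 26.23 cm

26.23 cm


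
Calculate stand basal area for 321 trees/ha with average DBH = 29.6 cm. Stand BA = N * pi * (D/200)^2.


(D/200)^2 = (29.6/200)^2 = 0.148^2 = 0.021904
Individual BA = 3.141593 * 0.021904 = 0.0688135 m^2
Stand BA = 321 * 0.0688135 = 22.0891 ≈ 22.09 m^2/ha

22.09 m^2/ha


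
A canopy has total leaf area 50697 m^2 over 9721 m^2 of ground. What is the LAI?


LAI = 50697 / 9721 = 5.2152 ≈ 5.22

5.22


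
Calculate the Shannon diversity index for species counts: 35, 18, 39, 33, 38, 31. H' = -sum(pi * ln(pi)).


Total N = 35 + 18 + 39 + 33 + 38 + 31 = 194
Per-species terms:
  p = 35/194 = 0.180412; ln(p) = -1.712512; p*ln(p) = 0.180412 * (-1.712512) = -0.308958
  p = 18/194 = 0.092784; ln(p) = -2.377481; p*ln(p) = 0.092784 * (-2.377481) = -0.220592
  p = 39/194 = 0.201031; ln(p) = -1.604296; p*ln(p) = 0.201031 * (-1.604296) = -0.322513
  p = 33/194 = 0.170103; ln(p) = -1.771351; p*ln(p) = 0.170103 * (-1.771351) = -0.301312
  p = 38/194 = 0.195876; ln(p) = -1.630273; p*ln(p) = 0.195876 * (-1.630273) = -0.319331
  p = 31/194 = 0.159794; ln(p) = -1.833870; p*ln(p) = 0.159794 * (-1.833870) = -0.293041
sum(p*ln(p)) = (-0.308958) + (-0.220592) + (-0.322513) + (-0.301312) + (-0.319331) + (-0.293041) = -1.765747
H' = -(-1.765747) = 1.765747 ≈ 1.7657

1.7657


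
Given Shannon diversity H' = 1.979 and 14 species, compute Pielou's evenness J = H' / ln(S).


ln(14) = 2.63906
J = H' / ln(S) = 1.979 / 2.63906 = 0.749888 ≈ 0.7499

0.7499


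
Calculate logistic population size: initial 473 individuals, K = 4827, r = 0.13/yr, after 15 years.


(K - N0)/N0 = (4827 - 473)/473 = 4354/473 = 9.20507
r*t = 0.13 * 15 = 1.95; exp(-1.95) = 0.142274
9.20507 * 0.142274 = 1.30964
1 + 1.30964 = 2.30964
N = 4827 / 2.30964 = 2089.94 ≈ 2090

2090


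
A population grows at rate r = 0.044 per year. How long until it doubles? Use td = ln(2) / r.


td = ln(2) / 0.044 = 0.693147 / 0.044 = 15.7533 ≈ 15.8 years

15.8 years


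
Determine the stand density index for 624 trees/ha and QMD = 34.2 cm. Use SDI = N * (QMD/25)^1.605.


QMD/25 = 34.2/25 = 1.368
(1.368)^1.605 = exp(1.605 * ln(1.368)) = exp(1.605 * 0.313350) = exp(0.502927) = 1.65355
SDI = 624 * 1.65355 = 1031.82 ≈ 1032

1032


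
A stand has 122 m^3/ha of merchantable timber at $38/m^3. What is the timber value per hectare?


Value = 122 * 38 = $4636/ha

$4636/ha


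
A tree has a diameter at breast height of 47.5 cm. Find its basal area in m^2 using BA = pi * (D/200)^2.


D/200 = 47.5/200 = 0.2375 m
(D/200)^2 = 0.2375^2 = 0.05640625
BA = 3.141593 * 0.05640625 = 0.177205 ≈ 0.1772 m^2

0.1772 m^2


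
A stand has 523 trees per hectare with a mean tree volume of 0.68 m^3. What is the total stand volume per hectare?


V_stand = 523 * 0.68 = 355.64 ≈ 355.6 m^3/ha

355.6 m^3/ha


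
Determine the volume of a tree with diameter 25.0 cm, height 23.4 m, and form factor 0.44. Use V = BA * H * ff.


(D/200)^2 = (25.0/200)^2 = 0.125^2 = 0.015625
BA = 3.141593 * 0.015625 = 0.0490874 m^2
V = 0.0490874 * 23.4 * 0.44 = 0.505404 ≈ 0.505 m^3

0.505 m^3


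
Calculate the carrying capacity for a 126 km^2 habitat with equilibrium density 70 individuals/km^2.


K = 70 * 126 = 8820 individuals

8820 individuals


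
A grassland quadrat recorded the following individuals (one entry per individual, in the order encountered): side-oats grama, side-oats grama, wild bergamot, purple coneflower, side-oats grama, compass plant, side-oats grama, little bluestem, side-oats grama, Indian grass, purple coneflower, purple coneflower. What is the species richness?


Total individuals logged = 12
Distinct species (count of individuals): side-oats grama (5), wild bergamot (1), purple coneflower (3), compass plant (1), little bluestem (1), Indian grass (1)
Species richness = number of distinct species = 6

6


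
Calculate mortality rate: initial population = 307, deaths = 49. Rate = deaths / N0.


Mortality rate = 49 / 307 = 0.159609 ≈ 0.1596

0.1596


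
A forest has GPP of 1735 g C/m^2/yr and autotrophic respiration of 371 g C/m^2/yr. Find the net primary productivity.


NPP = GPP - Ra = 1735 - 371 = 1364 g C/m^2/yr

1364 g C/m^2/yr


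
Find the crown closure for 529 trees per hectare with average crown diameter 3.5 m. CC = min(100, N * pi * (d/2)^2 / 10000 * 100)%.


(d/2)^2 = (3.5/2)^2 = 1.75^2 = 3.0625
Crown area = 3.141593 * 3.0625 = 9.62113 m^2
N * area / 10000 * 100 = 529 * 9.62113 / 10000 * 100 = 50.8958
CC = min(100, 50.8958) = 50.8958 ≈ 50.9%

50.9%


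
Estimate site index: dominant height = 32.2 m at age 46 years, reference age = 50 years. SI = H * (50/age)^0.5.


50/46 = 1.08696
(1.08696)^0.5 = 1.04257
SI = 32.2 * 1.04257 = 33.5708 ≈ 33.6 m

33.6 m


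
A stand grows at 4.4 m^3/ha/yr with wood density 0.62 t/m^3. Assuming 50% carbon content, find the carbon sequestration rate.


C = 4.4 * 0.62 * 0.5 = 1.364 ≈ 1.36 t C/ha/yr

1.36 t C/ha/yr


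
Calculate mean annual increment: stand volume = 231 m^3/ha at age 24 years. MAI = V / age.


MAI = 231 / 24 = 9.6250 ≈ 9.63 m^3/ha/yr

9.63 m^3/ha/yr


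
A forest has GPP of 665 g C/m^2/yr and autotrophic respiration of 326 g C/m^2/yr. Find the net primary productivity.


NPP = GPP - Ra = 665 - 326 = 339 g C/m^2/yr

339 g C/m^2/yr


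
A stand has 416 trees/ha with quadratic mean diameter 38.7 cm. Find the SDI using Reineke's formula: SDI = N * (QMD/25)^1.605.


QMD/25 = 38.7/25 = 1.548
(1.548)^1.605 = exp(1.605 * ln(1.548)) = exp(1.605 * 0.436964) = exp(0.701327) = 2.01643
SDI = 416 * 2.01643 = 838.835 ≈ 839

839


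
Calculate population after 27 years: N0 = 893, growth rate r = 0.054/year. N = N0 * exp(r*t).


r*t = 0.054 * 27 = 1.458
exp(1.458) = 4.29736
N = 893 * 4.29736 = 3837.54 ≈ 3838

3838


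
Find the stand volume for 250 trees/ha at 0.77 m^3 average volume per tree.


V_stand = 250 * 0.77 = 192.5 m^3/ha

192.5 m^3/ha


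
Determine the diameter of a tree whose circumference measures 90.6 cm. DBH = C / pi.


DBH = C / pi = 90.6 / 3.141593 = 28.8389 ≈ 28.84 cm

28.84 cm


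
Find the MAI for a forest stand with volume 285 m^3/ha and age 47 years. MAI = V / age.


MAI = 285 / 47 = 6.0638 ≈ 6.06 m^3/ha/yr

6.06 m^3/ha/yr


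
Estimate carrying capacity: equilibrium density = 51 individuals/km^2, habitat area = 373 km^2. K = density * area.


K = 51 * 373 = 19023 individuals

19023 individuals


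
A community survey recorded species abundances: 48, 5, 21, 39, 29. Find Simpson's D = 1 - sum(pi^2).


Total N = 48 + 5 + 21 + 39 + 29 = 142
Per-species terms:
  p = 48/142 = 0.338028; p^2 = 0.338028^2 = 0.114263
  p = 5/142 = 0.035211; p^2 = 0.035211^2 = 0.001240
  p = 21/142 = 0.147887; p^2 = 0.147887^2 = 0.021871
  p = 39/142 = 0.274648; p^2 = 0.274648^2 = 0.075432
  p = 29/142 = 0.204225; p^2 = 0.204225^2 = 0.041708
sum(p^2) = 0.114263 + 0.001240 + 0.021871 + 0.075432 + 0.041708 = 0.254514
D = 1 - 0.254514 = 0.745486 ≈ 0.7455

0.7455


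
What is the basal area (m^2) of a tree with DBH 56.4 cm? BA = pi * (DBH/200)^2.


D/200 = 56.4/200 = 0.282 m
(D/200)^2 = 0.282^2 = 0.079524
BA = 3.141593 * 0.079524 = 0.249832 ≈ 0.2498 m^2

0.2498 m^2


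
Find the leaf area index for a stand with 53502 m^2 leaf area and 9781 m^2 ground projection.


LAI = 53502 / 9781 = 5.4700 ≈ 5.47

5.47


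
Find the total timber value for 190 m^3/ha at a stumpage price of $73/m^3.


Value = 190 * 73 = $13870/ha

$13870/ha


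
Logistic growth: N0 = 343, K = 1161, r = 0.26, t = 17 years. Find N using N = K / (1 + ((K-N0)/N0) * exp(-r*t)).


(K - N0)/N0 = (1161 - 343)/343 = 818/343 = 2.38484
r*t = 0.26 * 17 = 4.42; exp(-4.42) = 0.0120342
2.38484 * 0.0120342 = 0.0286996
1 + 0.0286996 = 1.02870
N = 1161 / 1.02870 = 1128.61 ≈ 1129

1129


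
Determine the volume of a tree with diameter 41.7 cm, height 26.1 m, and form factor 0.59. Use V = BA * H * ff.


(D/200)^2 = (41.7/200)^2 = 0.2085^2 = 0.04347225
BA = 3.141593 * 0.04347225 = 0.136572 m^2
V = 0.136572 * 26.1 * 0.59 = 2.10307 ≈ 2.103 m^3

2.103 m^3


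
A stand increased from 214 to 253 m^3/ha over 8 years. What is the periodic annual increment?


PAI = (V2 - V1) / period = (253 - 214) / 8 = 39 / 8 = 4.8750 ≈ 4.88 m^3/ha/yr

4.88 m^3/ha/yr


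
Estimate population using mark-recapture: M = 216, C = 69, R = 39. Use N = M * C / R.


N = M * C / R = 216 * 69 / 39 = 14904 / 39 = 382.15 ≈ 382

382 individuals


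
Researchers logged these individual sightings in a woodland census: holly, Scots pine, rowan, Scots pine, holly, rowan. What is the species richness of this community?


Total individuals logged = 6
Distinct species (count of individuals): holly (2), Scots pine (2), rowan (2)
Species richness = number of distinct species = 3

3


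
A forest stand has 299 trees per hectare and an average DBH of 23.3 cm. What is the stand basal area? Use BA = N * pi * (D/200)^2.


(D/200)^2 = (23.3/200)^2 = 0.1165^2 = 0.01357225
Individual BA = 3.141593 * 0.01357225 = 0.0426385 m^2
Stand BA = 299 * 0.0426385 = 12.7489 ≈ 12.75 m^2/ha

12.75 m^2/ha


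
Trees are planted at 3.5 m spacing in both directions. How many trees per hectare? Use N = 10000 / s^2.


N = 10000 / 3.5^2 = 10000 / 12.25 = 816.327 ≈ 816 trees/ha

816 trees/ha


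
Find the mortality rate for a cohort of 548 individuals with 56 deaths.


Mortality rate = 56 / 548 = 0.102190 ≈ 0.1022

0.1022


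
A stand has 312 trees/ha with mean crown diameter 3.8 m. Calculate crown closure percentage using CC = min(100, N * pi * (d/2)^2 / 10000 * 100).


(d/2)^2 = (3.8/2)^2 = 1.9^2 = 3.61
Crown area = 3.141593 * 3.61 = 11.3412 m^2
N * area / 10000 * 100 = 312 * 11.3412 / 10000 * 100 = 35.3845
CC = min(100, 35.3845) = 35.3845 ≈ 35.4%

35.4%


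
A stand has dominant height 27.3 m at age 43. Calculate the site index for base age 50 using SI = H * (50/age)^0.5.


50/43 = 1.16279
(1.16279)^0.5 = 1.07833
SI = 27.3 * 1.07833 = 29.4384 ≈ 29.4 m

29.4 m


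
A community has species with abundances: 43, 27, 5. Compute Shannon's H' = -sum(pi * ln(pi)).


Total N = 43 + 27 + 5 = 75
Per-species terms:
  p = 43/75 = 0.573333; ln(p) = -0.556289; p*ln(p) = 0.573333 * (-0.556289) = -0.318939
  p = 27/75 = 0.360000; ln(p) = -1.021651; p*ln(p) = 0.360000 * (-1.021651) = -0.367794
  p = 5/75 = 0.066667; ln(p) = -2.708045; p*ln(p) = 0.066667 * (-2.708045) = -0.180537
sum(p*ln(p)) = (-0.318939) + (-0.367794) + (-0.180537) = -0.867270
H' = -(-0.867270) = 0.867270 ≈ 0.8673

0.8673


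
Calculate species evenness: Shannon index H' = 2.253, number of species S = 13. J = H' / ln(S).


ln(13) = 2.56495
J = H' / ln(S) = 2.253 / 2.56495 = 0.878380 ≈ 0.8784

0.8784


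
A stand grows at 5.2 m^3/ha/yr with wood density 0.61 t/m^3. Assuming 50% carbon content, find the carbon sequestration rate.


C = 5.2 * 0.61 * 0.5 = 1.586 ≈ 1.59 t C/ha/yr

1.59 t C/ha/yr


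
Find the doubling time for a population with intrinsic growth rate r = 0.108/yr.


td = ln(2) / 0.108 = 0.693147 / 0.108 = 6.41803 ≈ 6.4 years

6.4 years


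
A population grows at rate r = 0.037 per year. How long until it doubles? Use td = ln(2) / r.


td = ln(2) / 0.037 = 0.693147 / 0.037 = 18.7337 ≈ 18.7 years

18.7 years


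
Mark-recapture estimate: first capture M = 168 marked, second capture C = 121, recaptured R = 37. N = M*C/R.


N = M * C / R = 168 * 121 / 37 = 20328 / 37 = 549.41 ≈ 549

549 individuals


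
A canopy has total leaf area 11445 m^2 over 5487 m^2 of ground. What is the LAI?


LAI = 11445 / 5487 = 2.0858 ≈ 2.09

2.09


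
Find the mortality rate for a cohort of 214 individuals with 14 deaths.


Mortality rate = 14 / 214 = 0.065421 ≈ 0.0654

0.0654


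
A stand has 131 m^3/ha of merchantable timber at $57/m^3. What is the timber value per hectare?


Value = 131 * 57 = $7467/ha

$7467/ha


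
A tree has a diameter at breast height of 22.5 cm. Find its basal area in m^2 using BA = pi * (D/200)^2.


D/200 = 22.5/200 = 0.1125 m
(D/200)^2 = 0.1125^2 = 0.01265625
BA = 3.141593 * 0.01265625 = 0.0397608 ≈ 0.0398 m^2

0.0398 m^2


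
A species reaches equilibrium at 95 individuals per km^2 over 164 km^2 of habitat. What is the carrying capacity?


K = 95 * 164 = 15580 individuals

15580 individuals


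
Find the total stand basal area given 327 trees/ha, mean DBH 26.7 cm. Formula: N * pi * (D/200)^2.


(D/200)^2 = (26.7/200)^2 = 0.1335^2 = 0.01782225
Individual BA = 3.141593 * 0.01782225 = 0.0559903 m^2
Stand BA = 327 * 0.0559903 = 18.3088 ≈ 18.31 m^2/ha

18.31 m^2/ha


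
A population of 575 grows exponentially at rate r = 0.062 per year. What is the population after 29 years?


r*t = 0.062 * 29 = 1.798
exp(1.798) = 6.03756
N = 575 * 6.03756 = 3471.60 ≈ 3472

3472


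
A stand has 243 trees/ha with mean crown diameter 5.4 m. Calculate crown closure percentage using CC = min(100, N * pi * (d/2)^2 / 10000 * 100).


(d/2)^2 = (5.4/2)^2 = 2.7^2 = 7.29
Crown area = 3.141593 * 7.29 = 22.9022 m^2
N * area / 10000 * 100 = 243 * 22.9022 / 10000 * 100 = 55.6523
CC = min(100, 55.6523) = 55.6523 ≈ 55.7%

55.7%


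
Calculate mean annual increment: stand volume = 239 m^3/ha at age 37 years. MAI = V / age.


MAI = 239 / 37 = 6.4595 ≈ 6.46 m^3/ha/yr

6.46 m^3/ha/yr


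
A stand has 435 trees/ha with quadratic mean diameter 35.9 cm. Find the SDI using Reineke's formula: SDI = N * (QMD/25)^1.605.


QMD/25 = 35.9/25 = 1.436
(1.436)^1.605 = exp(1.605 * ln(1.436)) = exp(1.605 * 0.361861) = exp(0.580787) = 1.78744
SDI = 435 * 1.78744 = 777.536 ≈ 778

778


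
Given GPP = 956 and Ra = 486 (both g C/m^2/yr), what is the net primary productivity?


NPP = GPP - Ra = 956 - 486 = 470 g C/m^2/yr

470 g C/m^2/yr


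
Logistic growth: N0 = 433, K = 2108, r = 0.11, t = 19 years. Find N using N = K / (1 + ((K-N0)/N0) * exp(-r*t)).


(K - N0)/N0 = (2108 - 433)/433 = 1675/433 = 3.86836
r*t = 0.11 * 19 = 2.09; exp(-2.09) = 0.123687
3.86836 * 0.123687 = 0.478466
1 + 0.478466 = 1.47847
N = 2108 / 1.47847 = 1425.80 ≈ 1426

1426


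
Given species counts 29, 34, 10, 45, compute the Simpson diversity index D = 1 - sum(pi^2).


Total N = 29 + 34 + 10 + 45 = 118
Per-species terms:
  p = 29/118 = 0.245763; p^2 = 0.245763^2 = 0.060399
  p = 34/118 = 0.288136; p^2 = 0.288136^2 = 0.083022
  p = 10/118 = 0.084746; p^2 = 0.084746^2 = 0.007182
  p = 45/118 = 0.381356; p^2 = 0.381356^2 = 0.145432
sum(p^2) = 0.060399 + 0.083022 + 0.007182 + 0.145432 = 0.296035
D = 1 - 0.296035 = 0.703965 ≈ 0.7040

0.7040


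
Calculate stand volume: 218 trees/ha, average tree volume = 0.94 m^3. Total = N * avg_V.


V_stand = 218 * 0.94 = 204.92 ≈ 204.9 m^3/ha

204.9 m^3/ha


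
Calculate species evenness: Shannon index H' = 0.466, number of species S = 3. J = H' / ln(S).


ln(3) = 1.09861
J = H' / ln(S) = 0.466 / 1.09861 = 0.424172 ≈ 0.4242

0.4242


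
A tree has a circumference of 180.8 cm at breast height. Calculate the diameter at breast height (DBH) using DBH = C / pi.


DBH = C / pi = 180.8 / 3.141593 = 57.5504 ≈ 57.55 cm

57.55 cm


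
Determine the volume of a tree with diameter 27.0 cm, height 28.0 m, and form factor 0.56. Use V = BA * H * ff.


(D/200)^2 = (27.0/200)^2 = 0.135^2 = 0.018225
BA = 3.141593 * 0.018225 = 0.0572555 m^2
V = 0.0572555 * 28.0 * 0.56 = 0.897766 ≈ 0.898 m^3

0.898 m^3


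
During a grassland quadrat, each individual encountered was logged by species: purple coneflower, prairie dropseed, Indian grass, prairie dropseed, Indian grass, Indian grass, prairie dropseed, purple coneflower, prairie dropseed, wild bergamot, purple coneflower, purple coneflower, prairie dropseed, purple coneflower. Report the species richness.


Total individuals logged = 14
Distinct species (count of individuals): purple coneflower (5), prairie dropseed (5), Indian grass (3), wild bergamot (1)
Species richness = number of distinct species = 4

4


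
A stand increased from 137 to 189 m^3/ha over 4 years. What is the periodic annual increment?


PAI = (V2 - V1) / period = (189 - 137) / 4 = 52 / 4 = 13.00 m^3/ha/yr

13.00 m^3/ha/yr


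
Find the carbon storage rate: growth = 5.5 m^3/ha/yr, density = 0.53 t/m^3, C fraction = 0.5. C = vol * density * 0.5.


C = 5.5 * 0.53 * 0.5 = 1.4575 ≈ 1.46 t C/ha/yr

1.46 t C/ha/yr


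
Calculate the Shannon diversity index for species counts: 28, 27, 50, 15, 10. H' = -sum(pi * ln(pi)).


Total N = 28 + 27 + 50 + 15 + 10 = 130
Per-species terms:
  p = 28/130 = 0.215385; ln(p) = -1.535328; p*ln(p) = 0.215385 * (-1.535328) = -0.330687
  p = 27/130 = 0.207692; ln(p) = -1.571699; p*ln(p) = 0.207692 * (-1.571699) = -0.326429
  p = 50/130 = 0.384615; ln(p) = -0.955512; p*ln(p) = 0.384615 * (-0.955512) = -0.367504
  p = 15/130 = 0.115385; ln(p) = -2.159481; p*ln(p) = 0.115385 * (-2.159481) = -0.249172
  p = 10/130 = 0.076923; ln(p) = -2.564950; p*ln(p) = 0.076923 * (-2.564950) = -0.197304
sum(p*ln(p)) = (-0.330687) + (-0.326429) + (-0.367504) + (-0.249172) + (-0.197304) = -1.471096
H' = -(-1.471096) = 1.471096 ≈ 1.4711

1.4711


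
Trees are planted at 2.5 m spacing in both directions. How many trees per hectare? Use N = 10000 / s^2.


N = 10000 / 2.5^2 = 10000 / 6.25 = 1600.00 ≈ 1600 trees/ha

1600 trees/ha


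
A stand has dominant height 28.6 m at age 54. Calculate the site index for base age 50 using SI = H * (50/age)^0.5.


50/54 = 0.925926
(0.925926)^0.5 = 0.962250
SI = 28.6 * 0.962250 = 27.5204 ≈ 27.5 m

27.5 m


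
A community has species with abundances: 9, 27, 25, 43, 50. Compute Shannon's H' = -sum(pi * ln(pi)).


Total N = 9 + 27 + 25 + 43 + 50 = 154
Per-species terms:
  p = 9/154 = 0.058442; ln(p) = -2.839720; p*ln(p) = 0.058442 * (-2.839720) = -0.165959
  p = 27/154 = 0.175325; ln(p) = -1.741114; p*ln(p) = 0.175325 * (-1.741114) = -0.305261
  p = 25/154 = 0.162338; ln(p) = -1.818075; p*ln(p) = 0.162338 * (-1.818075) = -0.295143
  p = 43/154 = 0.279221; ln(p) = -1.275752; p*ln(p) = 0.279221 * (-1.275752) = -0.356217
  p = 50/154 = 0.324675; ln(p) = -1.124931; p*ln(p) = 0.324675 * (-1.124931) = -0.365237
sum(p*ln(p)) = (-0.165959) + (-0.305261) + (-0.295143) + (-0.356217) + (-0.365237) = -1.487817
H' = -(-1.487817) = 1.487817 ≈ 1.4878

1.4878


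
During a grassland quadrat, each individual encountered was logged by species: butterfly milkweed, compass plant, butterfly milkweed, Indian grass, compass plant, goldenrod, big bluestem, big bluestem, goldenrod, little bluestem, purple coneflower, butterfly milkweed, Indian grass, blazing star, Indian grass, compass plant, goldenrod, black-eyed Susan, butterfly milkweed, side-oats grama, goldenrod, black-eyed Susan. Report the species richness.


Total individuals logged = 22
Distinct species (count of individuals): butterfly milkweed (4), compass plant (3), Indian grass (3), goldenrod (4), big bluestem (2), little bluestem (1), purple coneflower (1), blazing star (1), black-eyed Susan (2), side-oats grama (1)
Species richness = number of distinct species = 10

10


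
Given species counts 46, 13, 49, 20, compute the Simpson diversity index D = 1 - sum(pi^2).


Total N = 46 + 13 + 49 + 20 = 128
Per-species terms:
  p = 46/128 = 0.359375; p^2 = 0.359375^2 = 0.129150
  p = 13/128 = 0.101563; p^2 = 0.101563^2 = 0.010315
  p = 49/128 = 0.382813; p^2 = 0.382813^2 = 0.146546
  p = 20/128 = 0.156250; p^2 = 0.156250^2 = 0.024414
sum(p^2) = 0.129150 + 0.010315 + 0.146546 + 0.024414 = 0.310425
D = 1 - 0.310425 = 0.689575 ≈ 0.6896

0.6896


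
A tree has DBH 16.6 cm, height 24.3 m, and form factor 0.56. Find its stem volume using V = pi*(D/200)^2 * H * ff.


(D/200)^2 = (16.6/200)^2 = 0.083^2 = 0.006889
BA = 3.141593 * 0.006889 = 0.0216424 m^2
V = 0.0216424 * 24.3 * 0.56 = 0.294510 ≈ 0.295 m^3

0.295 m^3


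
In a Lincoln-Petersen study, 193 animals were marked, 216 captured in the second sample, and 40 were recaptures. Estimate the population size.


N = M * C / R = 193 * 216 / 40 = 41688 / 40 = 1042.20 ≈ 1042

1042 individuals


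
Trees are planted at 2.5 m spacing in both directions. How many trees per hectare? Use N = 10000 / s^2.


N = 10000 / 2.5^2 = 10000 / 6.25 = 1600.00 ≈ 1600 trees/ha

1600 trees/ha


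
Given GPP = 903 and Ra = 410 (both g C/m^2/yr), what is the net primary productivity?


NPP = GPP - Ra = 903 - 410 = 493 g C/m^2/yr

493 g C/m^2/yr


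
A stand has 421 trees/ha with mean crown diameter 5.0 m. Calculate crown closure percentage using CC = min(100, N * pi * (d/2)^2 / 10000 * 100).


(d/2)^2 = (5.0/2)^2 = 2.5^2 = 6.25
Crown area = 3.141593 * 6.25 = 19.6350 m^2
N * area / 10000 * 100 = 421 * 19.6350 / 10000 * 100 = 82.6634
CC = min(100, 82.6634) = 82.6634 ≈ 82.7%

82.7%


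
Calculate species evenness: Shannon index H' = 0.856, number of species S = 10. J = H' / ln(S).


ln(10) = 2.30259
J = H' / ln(S) = 0.856 / 2.30259 = 0.371755 ≈ 0.3718

0.3718


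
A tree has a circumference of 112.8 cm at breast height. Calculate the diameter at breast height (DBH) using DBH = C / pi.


DBH = C / pi = 112.8 / 3.141593 = 35.9054 ≈ 35.91 cm

35.91 cm


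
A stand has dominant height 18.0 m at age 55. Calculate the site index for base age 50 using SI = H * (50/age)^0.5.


50/55 = 0.909091
(0.909091)^0.5 = 0.953463
SI = 18.0 * 0.953463 = 17.1623 ≈ 17.2 m

17.2 m


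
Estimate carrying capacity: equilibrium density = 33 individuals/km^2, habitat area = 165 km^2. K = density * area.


K = 33 * 165 = 5445 individuals

5445 individuals


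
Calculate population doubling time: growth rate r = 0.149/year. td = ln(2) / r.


td = ln(2) / 0.149 = 0.693147 / 0.149 = 4.65199 ≈ 4.7 years

4.7 years


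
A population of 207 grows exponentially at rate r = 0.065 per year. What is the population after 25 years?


r*t = 0.065 * 25 = 1.625
exp(1.625) = 5.07842
N = 207 * 5.07842 = 1051.23 ≈ 1051

1051


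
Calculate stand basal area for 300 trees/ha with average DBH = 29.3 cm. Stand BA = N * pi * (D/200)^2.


(D/200)^2 = (29.3/200)^2 = 0.1465^2 = 0.02146225
Individual BA = 3.141593 * 0.02146225 = 0.0674257 m^2
Stand BA = 300 * 0.0674257 = 20.2277 ≈ 20.23 m^2/ha

20.23 m^2/ha


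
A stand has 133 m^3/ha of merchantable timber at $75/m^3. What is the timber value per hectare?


Value = 133 * 75 = $9975/ha

$9975/ha


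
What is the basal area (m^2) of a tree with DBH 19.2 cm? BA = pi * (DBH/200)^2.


D/200 = 19.2/200 = 0.096 m
(D/200)^2 = 0.096^2 = 0.009216
BA = 3.141593 * 0.009216 = 0.0289529 ≈ 0.0290 m^2

0.0290 m^2


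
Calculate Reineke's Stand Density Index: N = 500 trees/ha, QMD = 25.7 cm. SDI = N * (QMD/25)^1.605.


QMD/25 = 25.7/25 = 1.028
(1.028)^1.605 = exp(1.605 * ln(1.028)) = exp(1.605 * 0.0276152) = exp(0.0443224) = 1.04532
SDI = 500 * 1.04532 = 522.660 ≈ 523

523


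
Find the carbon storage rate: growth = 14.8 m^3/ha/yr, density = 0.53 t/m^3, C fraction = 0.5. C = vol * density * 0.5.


C = 14.8 * 0.53 * 0.5 = 3.922 ≈ 3.92 t C/ha/yr

3.92 t C/ha/yr


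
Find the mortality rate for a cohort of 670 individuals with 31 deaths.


Mortality rate = 31 / 670 = 0.046269 ≈ 0.0463

0.0463


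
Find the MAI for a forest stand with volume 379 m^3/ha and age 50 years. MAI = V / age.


MAI = 379 / 50 = 7.58 m^3/ha/yr

7.58 m^3/ha/yr


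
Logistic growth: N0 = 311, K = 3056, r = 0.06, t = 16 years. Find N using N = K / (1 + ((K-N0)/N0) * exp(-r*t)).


(K - N0)/N0 = (3056 - 311)/311 = 2745/311 = 8.82637
r*t = 0.06 * 16 = 0.96; exp(-0.96) = 0.382893
8.82637 * 0.382893 = 3.37956
1 + 3.37956 = 4.37956
N = 3056 / 4.37956 = 697.787 ≈ 698

698


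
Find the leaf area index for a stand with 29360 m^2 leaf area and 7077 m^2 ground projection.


LAI = 29360 / 7077 = 4.1487 ≈ 4.15

4.15


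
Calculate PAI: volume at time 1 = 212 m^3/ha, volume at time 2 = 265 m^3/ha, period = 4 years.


PAI = (V2 - V1) / period = (265 - 212) / 4 = 53 / 4 = 13.25 m^3/ha/yr

13.25 m^3/ha/yr


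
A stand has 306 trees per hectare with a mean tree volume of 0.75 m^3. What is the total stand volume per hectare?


V_stand = 306 * 0.75 = 229.5 m^3/ha

229.5 m^3/ha


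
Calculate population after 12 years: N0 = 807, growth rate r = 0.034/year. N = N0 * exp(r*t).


r*t = 0.034 * 12 = 0.408
exp(0.408) = 1.50381
N = 807 * 1.50381 = 1213.57 ≈ 1214

1214


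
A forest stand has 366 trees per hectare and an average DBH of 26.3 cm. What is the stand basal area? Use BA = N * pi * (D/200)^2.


(D/200)^2 = (26.3/200)^2 = 0.1315^2 = 0.01729225
Individual BA = 3.141593 * 0.01729225 = 0.0543252 m^2
Stand BA = 366 * 0.0543252 = 19.8830 ≈ 19.88 m^2/ha

19.88 m^2/ha


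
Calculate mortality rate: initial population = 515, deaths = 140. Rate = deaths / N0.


Mortality rate = 140 / 515 = 0.271845 ≈ 0.2718

0.2718


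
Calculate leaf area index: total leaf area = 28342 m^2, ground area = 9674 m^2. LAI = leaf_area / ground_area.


LAI = 28342 / 9674 = 2.9297 ≈ 2.93

2.93


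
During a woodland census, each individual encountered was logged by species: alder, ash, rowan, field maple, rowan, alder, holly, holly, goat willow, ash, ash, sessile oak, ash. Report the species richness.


Total individuals logged = 13
Distinct species (count of individuals): alder (2), ash (4), rowan (2), field maple (1), holly (2), goat willow (1), sessile oak (1)
Species richness = number of distinct species = 7

7


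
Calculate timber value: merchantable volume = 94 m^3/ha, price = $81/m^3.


Value = 94 * 81 = $7614/ha

$7614/ha


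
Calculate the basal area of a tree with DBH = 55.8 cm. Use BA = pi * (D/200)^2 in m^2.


D/200 = 55.8/200 = 0.279 m
(D/200)^2 = 0.279^2 = 0.077841
BA = 3.141593 * 0.077841 = 0.244545 ≈ 0.2445 m^2

0.2445 m^2


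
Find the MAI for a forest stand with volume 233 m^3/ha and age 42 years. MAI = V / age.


MAI = 233 / 42 = 5.5476 ≈ 5.55 m^3/ha/yr

5.55 m^3/ha/yr


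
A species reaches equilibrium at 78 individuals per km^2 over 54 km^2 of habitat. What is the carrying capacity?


K = 78 * 54 = 4212 individuals

4212 individuals


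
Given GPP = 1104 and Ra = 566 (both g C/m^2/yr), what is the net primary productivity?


NPP = GPP - Ra = 1104 - 566 = 538 g C/m^2/yr

538 g C/m^2/yr


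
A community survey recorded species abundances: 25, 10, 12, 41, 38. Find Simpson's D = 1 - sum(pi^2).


Total N = 25 + 10 + 12 + 41 + 38 = 126
Per-species terms:
  p = 25/126 = 0.198413; p^2 = 0.198413^2 = 0.039368
  p = 10/126 = 0.079365; p^2 = 0.079365^2 = 0.006299
  p = 12/126 = 0.095238; p^2 = 0.095238^2 = 0.009070
  p = 41/126 = 0.325397; p^2 = 0.325397^2 = 0.105883
  p = 38/126 = 0.301587; p^2 = 0.301587^2 = 0.090955
sum(p^2) = 0.039368 + 0.006299 + 0.009070 + 0.105883 + 0.090955 = 0.251575
D = 1 - 0.251575 = 0.748425 ≈ 0.7484

0.7484


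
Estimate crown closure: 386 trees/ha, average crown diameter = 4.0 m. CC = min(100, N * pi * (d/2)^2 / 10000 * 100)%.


(d/2)^2 = (4.0/2)^2 = 2^2 = 4
Crown area = 3.141593 * 4 = 12.5664 m^2
N * area / 10000 * 100 = 386 * 12.5664 / 10000 * 100 = 48.5063
CC = min(100, 48.5063) = 48.5063 ≈ 48.5%

48.5%


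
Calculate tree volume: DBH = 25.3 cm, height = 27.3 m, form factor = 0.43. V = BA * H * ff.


(D/200)^2 = (25.3/200)^2 = 0.1265^2 = 0.01600225
BA = 3.141593 * 0.01600225 = 0.0502726 m^2
V = 0.0502726 * 27.3 * 0.43 = 0.590150 ≈ 0.590 m^3

0.590 m^3


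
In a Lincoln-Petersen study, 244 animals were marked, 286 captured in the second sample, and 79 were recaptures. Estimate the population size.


N = M * C / R = 244 * 286 / 79 = 69784 / 79 = 883.34 ≈ 883

883 individuals


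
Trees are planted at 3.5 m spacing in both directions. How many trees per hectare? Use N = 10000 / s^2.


N = 10000 / 3.5^2 = 10000 / 12.25 = 816.327 ≈ 816 trees/ha

816 trees/ha


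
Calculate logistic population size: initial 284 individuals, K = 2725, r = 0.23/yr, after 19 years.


(K - N0)/N0 = (2725 - 284)/284 = 2441/284 = 8.59507
r*t = 0.23 * 19 = 4.37; exp(-4.37) = 0.0126512
8.59507 * 0.0126512 = 0.108738
1 + 0.108738 = 1.10874
N = 2725 / 1.10874 = 2457.74 ≈ 2458

2458


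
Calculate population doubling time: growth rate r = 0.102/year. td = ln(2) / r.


td = ln(2) / 0.102 = 0.693147 / 0.102 = 6.79556 ≈ 6.8 years

6.8 years


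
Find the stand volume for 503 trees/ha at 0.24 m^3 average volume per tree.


V_stand = 503 * 0.24 = 120.72 ≈ 120.7 m^3/ha

120.7 m^3/ha


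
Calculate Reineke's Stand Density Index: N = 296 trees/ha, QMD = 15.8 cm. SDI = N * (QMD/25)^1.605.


QMD/25 = 15.8/25 = 0.632
(0.632)^1.605 = exp(1.605 * ln(0.632)) = exp(1.605 * (-0.458866)) = exp(-0.736480) = 0.478796
SDI = 296 * 0.478796 = 141.724 ≈ 142

142


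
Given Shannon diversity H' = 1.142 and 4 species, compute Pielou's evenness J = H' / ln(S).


ln(4) = 1.38629
J = H' / ln(S) = 1.142 / 1.38629 = 0.823781 ≈ 0.8238

0.8238


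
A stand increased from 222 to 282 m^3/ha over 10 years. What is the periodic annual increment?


PAI = (V2 - V1) / period = (282 - 222) / 10 = 60 / 10 = 6.00 m^3/ha/yr

6.00 m^3/ha/yr


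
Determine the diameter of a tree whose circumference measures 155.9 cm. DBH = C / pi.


DBH = C / pi = 155.9 / 3.141593 = 49.6245 ≈ 49.62 cm

49.62 cm


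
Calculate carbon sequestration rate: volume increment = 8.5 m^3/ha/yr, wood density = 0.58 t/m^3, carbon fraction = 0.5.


C = 8.5 * 0.58 * 0.5 = 2.465 ≈ 2.47 t C/ha/yr

2.47 t C/ha/yr


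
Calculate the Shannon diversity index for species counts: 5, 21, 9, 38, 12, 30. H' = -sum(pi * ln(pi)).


Total N = 5 + 21 + 9 + 38 + 12 + 30 = 115
Per-species terms:
  p = 5/115 = 0.043478; ln(p) = -3.135500; p*ln(p) = 0.043478 * (-3.135500) = -0.136325
  p = 21/115 = 0.182609; ln(p) = -1.700408; p*ln(p) = 0.182609 * (-1.700408) = -0.310510
  p = 9/115 = 0.078261; ln(p) = -2.547706; p*ln(p) = 0.078261 * (-2.547706) = -0.199386
  p = 38/115 = 0.330435; ln(p) = -1.107345; p*ln(p) = 0.330435 * (-1.107345) = -0.365906
  p = 12/115 = 0.104348; ln(p) = -2.260024; p*ln(p) = 0.104348 * (-2.260024) = -0.235829
  p = 30/115 = 0.260870; ln(p) = -1.343733; p*ln(p) = 0.260870 * (-1.343733) = -0.350540
sum(p*ln(p)) = (-0.136325) + (-0.310510) + (-0.199386) + (-0.365906) + (-0.235829) + (-0.350540) = -1.598496
H' = -(-1.598496) = 1.598496 ≈ 1.5985

1.5985


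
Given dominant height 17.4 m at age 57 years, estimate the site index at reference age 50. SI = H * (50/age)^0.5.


50/57 = 0.877193
(0.877193)^0.5 = 0.936586
SI = 17.4 * 0.936586 = 16.2966 ≈ 16.3 m

16.3 m


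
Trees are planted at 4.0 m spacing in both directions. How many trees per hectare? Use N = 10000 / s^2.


N = 10000 / 4.0^2 = 10000 / 16 = 625.000 ≈ 625 trees/ha

625 trees/ha


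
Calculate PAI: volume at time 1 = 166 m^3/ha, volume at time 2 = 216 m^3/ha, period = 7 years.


PAI = (V2 - V1) / period = (216 - 166) / 7 = 50 / 7 = 7.1429 ≈ 7.14 m^3/ha/yr

7.14 m^3/ha/yr


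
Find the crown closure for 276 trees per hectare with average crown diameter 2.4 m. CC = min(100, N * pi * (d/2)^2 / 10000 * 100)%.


(d/2)^2 = (2.4/2)^2 = 1.2^2 = 1.44
Crown area = 3.141593 * 1.44 = 4.52389 m^2
N * area / 10000 * 100 = 276 * 4.52389 / 10000 * 100 = 12.4859
CC = min(100, 12.4859) = 12.4859 ≈ 12.5%

12.5%


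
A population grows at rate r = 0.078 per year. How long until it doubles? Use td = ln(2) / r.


td = ln(2) / 0.078 = 0.693147 / 0.078 = 8.88650 ≈ 8.9 years

8.9 years


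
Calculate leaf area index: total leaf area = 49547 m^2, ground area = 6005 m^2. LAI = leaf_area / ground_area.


LAI = 49547 / 6005 = 8.2510 ≈ 8.25

8.25


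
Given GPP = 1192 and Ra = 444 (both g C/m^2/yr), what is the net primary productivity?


NPP = GPP - Ra = 1192 - 444 = 748 g C/m^2/yr

748 g C/m^2/yr


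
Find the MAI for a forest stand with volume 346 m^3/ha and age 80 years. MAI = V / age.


MAI = 346 / 80 = 4.3250 ≈ 4.33 m^3/ha/yr

4.33 m^3/ha/yr


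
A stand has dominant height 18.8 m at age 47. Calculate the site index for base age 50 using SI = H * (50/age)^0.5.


50/47 = 1.06383
(1.06383)^0.5 = 1.03142
SI = 18.8 * 1.03142 = 19.3907 ≈ 19.4 m

19.4 m


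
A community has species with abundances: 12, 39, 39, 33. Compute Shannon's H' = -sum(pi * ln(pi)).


Total N = 12 + 39 + 39 + 33 = 123
Per-species terms:
  p = 12/123 = 0.097561; ln(p) = -2.327277; p*ln(p) = 0.097561 * (-2.327277) = -0.227051
  p = 39/123 = 0.317073; ln(p) = -1.148623; p*ln(p) = 0.317073 * (-1.148623) = -0.364197
  p = 39/123 = 0.317073; ln(p) = -1.148623; p*ln(p) = 0.317073 * (-1.148623) = -0.364197
  p = 33/123 = 0.268293; ln(p) = -1.315676; p*ln(p) = 0.268293 * (-1.315676) = -0.352987
sum(p*ln(p)) = (-0.227051) + (-0.364197) + (-0.364197) + (-0.352987) = -1.308432
H' = -(-1.308432) = 1.308432 ≈ 1.3084

1.3084


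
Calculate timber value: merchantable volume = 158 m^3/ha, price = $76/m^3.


Value = 158 * 76 = $12008/ha

$12008/ha


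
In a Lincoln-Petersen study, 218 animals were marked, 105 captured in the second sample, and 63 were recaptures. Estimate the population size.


N = M * C / R = 218 * 105 / 63 = 22890 / 63 = 363.33 ≈ 363

363 individuals


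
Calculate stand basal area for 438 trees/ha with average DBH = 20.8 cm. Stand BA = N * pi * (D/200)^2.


(D/200)^2 = (20.8/200)^2 = 0.104^2 = 0.010816
Individual BA = 3.141593 * 0.010816 = 0.0339795 m^2
Stand BA = 438 * 0.0339795 = 14.8830 ≈ 14.88 m^2/ha

14.88 m^2/ha


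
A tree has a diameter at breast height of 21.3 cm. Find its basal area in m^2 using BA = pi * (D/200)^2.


D/200 = 21.3/200 = 0.1065 m
(D/200)^2 = 0.1065^2 = 0.01134225
BA = 3.141593 * 0.01134225 = 0.0356327 ≈ 0.0356 m^2

0.0356 m^2


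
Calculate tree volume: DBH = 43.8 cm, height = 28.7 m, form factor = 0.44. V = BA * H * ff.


(D/200)^2 = (43.8/200)^2 = 0.219^2 = 0.047961
BA = 3.141593 * 0.047961 = 0.150674 m^2
V = 0.150674 * 28.7 * 0.44 = 1.90271 ≈ 1.903 m^3

1.903 m^3


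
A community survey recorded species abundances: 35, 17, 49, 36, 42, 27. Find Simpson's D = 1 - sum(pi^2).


Total N = 35 + 17 + 49 + 36 + 42 + 27 = 206
Per-species terms:
  p = 35/206 = 0.169903; p^2 = 0.169903^2 = 0.028867
  p = 17/206 = 0.082524; p^2 = 0.082524^2 = 0.006810
  p = 49/206 = 0.237864; p^2 = 0.237864^2 = 0.056579
  p = 36/206 = 0.174757; p^2 = 0.174757^2 = 0.030540
  p = 42/206 = 0.203883; p^2 = 0.203883^2 = 0.041568
  p = 27/206 = 0.131068; p^2 = 0.131068^2 = 0.017179
sum(p^2) = 0.028867 + 0.006810 + 0.056579 + 0.030540 + 0.041568 + 0.017179 = 0.181543
D = 1 - 0.181543 = 0.818457 ≈ 0.8185

0.8185


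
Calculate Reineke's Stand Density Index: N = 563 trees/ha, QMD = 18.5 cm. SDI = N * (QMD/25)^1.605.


QMD/25 = 18.5/25 = 0.74
(0.74)^1.605 = exp(1.605 * ln(0.74)) = exp(1.605 * (-0.301105)) = exp(-0.483274) = 0.616761
SDI = 563 * 0.616761 = 347.236 ≈ 347

347


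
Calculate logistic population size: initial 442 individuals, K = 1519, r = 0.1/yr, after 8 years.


(K - N0)/N0 = (1519 - 442)/442 = 1077/442 = 2.43665
r*t = 0.1 * 8 = 0.8; exp(-0.8) = 0.449329
2.43665 * 0.449329 = 1.09486
1 + 1.09486 = 2.09486
N = 1519 / 2.09486 = 725.108 ≈ 725

725


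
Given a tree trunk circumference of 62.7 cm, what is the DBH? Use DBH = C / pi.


DBH = C / pi = 62.7 / 3.141593 = 19.9580 ≈ 19.96 cm

19.96 cm


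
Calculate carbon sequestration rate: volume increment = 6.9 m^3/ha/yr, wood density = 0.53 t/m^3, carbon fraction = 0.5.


C = 6.9 * 0.53 * 0.5 = 1.8285 ≈ 1.83 t C/ha/yr

1.83 t C/ha/yr


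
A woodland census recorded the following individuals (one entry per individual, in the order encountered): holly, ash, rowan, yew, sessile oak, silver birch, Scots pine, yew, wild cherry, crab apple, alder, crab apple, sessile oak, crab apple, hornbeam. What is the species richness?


Total individuals logged = 15
Distinct species (count of individuals): holly (1), ash (1), rowan (1), yew (2), sessile oak (2), silver birch (1), Scots pine (1), wild cherry (1), crab apple (3), alder (1), hornbeam (1)
Species richness = number of distinct species = 11

11


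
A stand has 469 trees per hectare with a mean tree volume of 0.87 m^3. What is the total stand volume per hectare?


V_stand = 469 * 0.87 = 408.03 ≈ 408.0 m^3/ha

408.0 m^3/ha


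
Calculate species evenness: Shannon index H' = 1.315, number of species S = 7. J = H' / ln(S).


ln(7) = 1.94591
J = H' / ln(S) = 1.315 / 1.94591 = 0.675776 ≈ 0.6758

0.6758


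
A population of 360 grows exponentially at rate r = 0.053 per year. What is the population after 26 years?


r*t = 0.053 * 26 = 1.378
exp(1.378) = 3.96696
N = 360 * 3.96696 = 1428.11 ≈ 1428

1428


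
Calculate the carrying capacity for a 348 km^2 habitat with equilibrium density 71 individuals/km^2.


K = 71 * 348 = 24708 individuals

24708 individuals


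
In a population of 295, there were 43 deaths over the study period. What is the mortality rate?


Mortality rate = 43 / 295 = 0.145763 ≈ 0.1458

0.1458


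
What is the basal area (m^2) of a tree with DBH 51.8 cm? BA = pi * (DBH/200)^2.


D/200 = 51.8/200 = 0.259 m
(D/200)^2 = 0.259^2 = 0.067081
BA = 3.141593 * 0.067081 = 0.210741 ≈ 0.2107 m^2

0.2107 m^2


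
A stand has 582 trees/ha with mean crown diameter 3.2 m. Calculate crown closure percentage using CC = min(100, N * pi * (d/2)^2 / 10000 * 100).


(d/2)^2 = (3.2/2)^2 = 1.6^2 = 2.56
Crown area = 3.141593 * 2.56 = 8.04248 m^2
N * area / 10000 * 100 = 582 * 8.04248 / 10000 * 100 = 46.8072
CC = min(100, 46.8072) = 46.8072 ≈ 46.8%

46.8%


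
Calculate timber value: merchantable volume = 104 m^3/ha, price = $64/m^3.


Value = 104 * 64 = $6656/ha

$6656/ha


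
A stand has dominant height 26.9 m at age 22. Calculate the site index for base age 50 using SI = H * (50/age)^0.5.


50/22 = 2.27273
(2.27273)^0.5 = 1.50756
SI = 26.9 * 1.50756 = 40.5534 ≈ 40.6 m

40.6 m


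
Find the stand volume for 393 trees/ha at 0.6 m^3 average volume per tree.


V_stand = 393 * 0.6 = 235.8 m^3/ha

235.8 m^3/ha


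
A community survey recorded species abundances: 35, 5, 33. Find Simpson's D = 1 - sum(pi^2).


Total N = 35 + 5 + 33 = 73
Per-species terms:
  p = 35/73 = 0.479452; p^2 = 0.479452^2 = 0.229874
  p = 5/73 = 0.068493; p^2 = 0.068493^2 = 0.004691
  p = 33/73 = 0.452055; p^2 = 0.452055^2 = 0.204354
sum(p^2) = 0.229874 + 0.004691 + 0.204354 = 0.438919
D = 1 - 0.438919 = 0.561081 ≈ 0.5611

0.5611


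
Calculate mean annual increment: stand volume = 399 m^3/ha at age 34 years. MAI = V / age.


MAI = 399 / 34 = 11.7353 ≈ 11.74 m^3/ha/yr

11.74 m^3/ha/yr


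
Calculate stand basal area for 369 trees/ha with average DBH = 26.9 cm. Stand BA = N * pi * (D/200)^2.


(D/200)^2 = (26.9/200)^2 = 0.1345^2 = 0.01809025
Individual BA = 3.141593 * 0.01809025 = 0.0568322 m^2
Stand BA = 369 * 0.0568322 = 20.9711 ≈ 20.97 m^2/ha

20.97 m^2/ha


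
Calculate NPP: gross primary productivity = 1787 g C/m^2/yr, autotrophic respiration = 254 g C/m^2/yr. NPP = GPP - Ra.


NPP = GPP - Ra = 1787 - 254 = 1533 g C/m^2/yr

1533 g C/m^2/yr
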